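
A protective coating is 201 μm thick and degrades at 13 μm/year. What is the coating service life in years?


Service life = thickness / degradation rate
Life = 201 / 13 = 15.5 years

15.5 years


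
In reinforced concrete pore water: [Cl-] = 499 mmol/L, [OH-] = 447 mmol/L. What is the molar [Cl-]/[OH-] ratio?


Threshold parameter = [Cl-] / [OH-] (molar basis; both in mmol/L, so units cancel)
Ratio = 499 / 447 = 1.12

1.12


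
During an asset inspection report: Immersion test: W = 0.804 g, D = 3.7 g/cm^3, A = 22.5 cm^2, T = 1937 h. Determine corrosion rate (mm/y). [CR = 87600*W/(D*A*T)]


Apply the mm/y weight-loss relation: CR = 87600 * W / (D * A * T)
Numerator: 87600 * 0.804 = 70430.4
Denominator: 3.7 * 22.5 * 1937 = 161255.25
CR = 70430.4 / 161255.25 = 0.436763 mm/y

0.436763 mm/y


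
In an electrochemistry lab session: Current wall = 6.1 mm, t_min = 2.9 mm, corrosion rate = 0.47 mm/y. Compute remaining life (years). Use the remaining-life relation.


Apply the remaining-life relation: RL = (t_current − t_min) / CR
RL = (6.1 − 2.9) / 0.47 = 3.2 / 0.47 = 6.8 years

6.8 years


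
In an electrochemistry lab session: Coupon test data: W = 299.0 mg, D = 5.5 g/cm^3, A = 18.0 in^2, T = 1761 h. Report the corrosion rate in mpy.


Apply the mpy weight-loss relation: CR = 534 * W / (D * A * T)
Numerator: 534 * 299.0 = 159666.0
Denominator: 5.5 * 18.0 * 1761 = 174339.0
CR = 159666.0 / 174339.0 = 0.91584 mpy

0.91584 mpy


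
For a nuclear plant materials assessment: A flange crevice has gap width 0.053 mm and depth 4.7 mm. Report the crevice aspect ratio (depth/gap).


Aspect ratio = depth / gap
Ratio = 4.7 / 0.053 = 88.7

88.7


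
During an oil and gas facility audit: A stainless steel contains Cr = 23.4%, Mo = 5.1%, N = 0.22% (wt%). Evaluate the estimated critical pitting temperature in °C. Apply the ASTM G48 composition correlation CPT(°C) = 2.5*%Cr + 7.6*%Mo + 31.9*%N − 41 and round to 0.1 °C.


Apply the ASTM G48 empirical CPT estimate: CPT(°C) = 2.5*%Cr + 7.6*%Mo + 31.9*%N − 41
2.5*23.4 = 58.5; 7.6*5.1 = 38.76; 31.9*0.22 = 7.018
CPT = 58.5 + 38.76 + 7.018 − 41 = 63.278 °C
Rounded to 0.1 °C: CPT ≈ 63.3 °C

63.3 °C


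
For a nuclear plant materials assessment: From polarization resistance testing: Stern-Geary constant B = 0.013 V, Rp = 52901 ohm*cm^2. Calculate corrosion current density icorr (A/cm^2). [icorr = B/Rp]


Apply the Stern-Geary relation: icorr = B / Rp
icorr = 0.013 / 52901 = 2.457×10^-7 A/cm^2

2.457×10^-7 A/cm^2


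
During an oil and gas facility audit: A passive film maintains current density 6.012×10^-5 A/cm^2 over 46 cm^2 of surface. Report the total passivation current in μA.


I = i_pass * A, then convert A → μA (×10^6)
I = 6.012×10^-5 * 46 * 10^6 = 2765.52 μA

2765.52 μA


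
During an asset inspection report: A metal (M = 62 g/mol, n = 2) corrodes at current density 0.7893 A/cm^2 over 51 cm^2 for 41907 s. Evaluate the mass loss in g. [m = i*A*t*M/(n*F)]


Apply Faraday's law: m = i*A*t*M / (n*F)
Total charge passed Q = i*A*t = 0.7893*51*41907 = 1686936.9501 C
m = Q*M/(n*F) = 1686936.9501*62/(2*96485) = 542.002 g

542.002 g


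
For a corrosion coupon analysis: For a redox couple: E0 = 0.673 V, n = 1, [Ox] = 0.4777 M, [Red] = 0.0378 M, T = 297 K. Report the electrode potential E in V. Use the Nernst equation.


Apply the Nernst equation: E = E0 + (RT/nF)*ln([Ox]/[Red])
Step 1: RT/nF = 8.314*297/(1*96485) = 0.02559214 V
Step 2: [Ox]/[Red] = 0.4777/0.0378 = 12.637566
Step 3: ln(12.637566) = 2.536674
Step 4: correction = 0.02559214 * 2.536674 = 0.065 V
E = 0.673 + 0.065 = 0.738 V

0.738 V


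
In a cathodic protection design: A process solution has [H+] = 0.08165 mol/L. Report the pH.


pH = −log10[H+]
pH = −log10(0.08165) = 1.09

1.09


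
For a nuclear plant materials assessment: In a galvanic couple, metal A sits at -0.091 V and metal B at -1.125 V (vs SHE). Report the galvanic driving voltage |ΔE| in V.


Driving voltage is the absolute potential difference.
|ΔE| = |-0.091 − (-1.125)| = 1.034 V

1.034 V


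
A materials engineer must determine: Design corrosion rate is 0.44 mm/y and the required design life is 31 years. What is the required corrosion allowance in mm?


Corrosion allowance = CR × design life
CA = 0.44 * 31 = 13.64 mm

13.64 mm


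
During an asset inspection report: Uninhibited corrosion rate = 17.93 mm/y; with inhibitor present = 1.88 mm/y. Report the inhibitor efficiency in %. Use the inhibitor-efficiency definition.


Apply the inhibitor-efficiency definition: IE = (CR_blank − CR_inh)/CR_blank × 100
IE = (17.93 − 1.88) / 17.93 × 100
IE = 16.05 / 17.93 × 100 = 89.5 %

89.5 %


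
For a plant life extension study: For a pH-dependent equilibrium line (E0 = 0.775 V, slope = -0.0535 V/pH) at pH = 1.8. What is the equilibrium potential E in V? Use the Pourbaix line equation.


Apply the Pourbaix line equation: E = E0 + slope*pH
E = 0.775 + (-0.0535)*1.8 = 0.775 + (-0.0963) = 0.6787 V
Rounded to 4 decimal places: E = 0.6787 V

0.6787 V


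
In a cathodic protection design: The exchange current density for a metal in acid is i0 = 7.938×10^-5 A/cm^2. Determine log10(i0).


i0 = 7.938×10^-5 A/cm^2
log10(i0) = -4.1

-4.1


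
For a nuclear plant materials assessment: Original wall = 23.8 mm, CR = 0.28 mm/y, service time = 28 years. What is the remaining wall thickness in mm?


Remaining wall = original − CR × time
t = 23.8 − 0.28*28 = 23.8 − 7.84 = 15.96 mm

15.96 mm


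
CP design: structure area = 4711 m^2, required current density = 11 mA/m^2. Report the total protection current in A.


I = area * current density, then convert mA → A (÷1000)
I = 4711 * 11 / 1000 = 51.82 A

51.82 A


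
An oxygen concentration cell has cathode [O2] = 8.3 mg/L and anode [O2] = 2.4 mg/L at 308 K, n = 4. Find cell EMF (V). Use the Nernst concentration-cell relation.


Apply the Nernst concentration-cell relation: E = (RT/nF)*ln(C_cathode/C_anode)
RT/nF = 8.314*308/(4*96485) = 0.006635 V
ln(8.3/2.4) = 1.24079
E = 0.006635 * 1.24079 = 0.00823 V

0.00823 V


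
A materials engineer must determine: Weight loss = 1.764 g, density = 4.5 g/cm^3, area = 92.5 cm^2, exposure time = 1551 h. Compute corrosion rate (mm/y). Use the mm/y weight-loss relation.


Apply the mm/y weight-loss relation: CR = 87600 * W / (D * A * T)
Numerator: 87600 * 1.764 = 154526.4
Denominator: 4.5 * 92.5 * 1551 = 645603.75
CR = 154526.4 / 645603.75 = 0.239352 mm/y

0.239352 mm/y


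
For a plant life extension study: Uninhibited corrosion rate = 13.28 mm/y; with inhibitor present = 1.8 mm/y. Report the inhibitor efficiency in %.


Apply the inhibitor-efficiency definition: IE = (CR_blank − CR_inh)/CR_blank × 100
IE = (13.28 − 1.8) / 13.28 × 100
IE = 11.48 / 13.28 × 100 = 86.4 %

86.4 %


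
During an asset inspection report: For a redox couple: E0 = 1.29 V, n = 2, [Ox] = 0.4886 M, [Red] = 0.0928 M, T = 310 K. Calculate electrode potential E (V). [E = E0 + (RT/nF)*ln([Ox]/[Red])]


Apply the Nernst equation: E = E0 + (RT/nF)*ln([Ox]/[Red])
Step 1: RT/nF = 8.314*310/(2*96485) = 0.01335617 V
Step 2: [Ox]/[Red] = 0.4886/0.0928 = 5.265086
Step 3: ln(5.265086) = 1.661097
Step 4: correction = 0.01335617 * 1.661097 = 0.0222 V
E = 1.29 + 0.0222 = 1.3122 V

1.3122 V


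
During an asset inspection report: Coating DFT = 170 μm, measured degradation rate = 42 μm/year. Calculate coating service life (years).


Service life = thickness / degradation rate
Life = 170 / 42 = 4.0 years

4.0 years


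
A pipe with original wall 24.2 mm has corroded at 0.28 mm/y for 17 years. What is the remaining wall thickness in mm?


Remaining wall = original − CR × time
t = 24.2 − 0.28*17 = 24.2 − 4.76 = 19.44 mm

19.44 mm


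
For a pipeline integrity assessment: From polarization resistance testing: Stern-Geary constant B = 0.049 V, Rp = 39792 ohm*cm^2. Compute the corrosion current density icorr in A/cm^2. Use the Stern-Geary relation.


Apply the Stern-Geary relation: icorr = B / Rp
icorr = 0.049 / 39792 = 1.231×10^-6 A/cm^2

1.231×10^-6 A/cm^2


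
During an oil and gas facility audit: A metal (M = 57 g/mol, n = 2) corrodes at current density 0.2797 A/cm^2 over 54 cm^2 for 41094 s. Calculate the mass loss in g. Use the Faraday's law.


Apply Faraday's law: m = i*A*t*M / (n*F)
Total charge passed Q = i*A*t = 0.2797*54*41094 = 620675.5572 C
m = Q*M/(n*F) = 620675.5572*57/(2*96485) = 183.337 g

183.337 g


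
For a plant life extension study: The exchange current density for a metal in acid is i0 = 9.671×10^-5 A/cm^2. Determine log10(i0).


i0 = 9.671×10^-5 A/cm^2
log10(i0) = -4.015

-4.015


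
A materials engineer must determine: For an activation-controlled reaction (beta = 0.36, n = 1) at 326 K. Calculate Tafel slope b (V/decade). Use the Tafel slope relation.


Apply the Tafel slope relation: b = 2.303*R*T/(beta*n*F)
Numerator: 2.303 * 8.314 * 326 = 6241.97
Denominator: 0.36 * 1 * 96485 = 34734.6
b = 6241.97 / 34734.6 = 0.1797 V/decade

0.1797 V/decade


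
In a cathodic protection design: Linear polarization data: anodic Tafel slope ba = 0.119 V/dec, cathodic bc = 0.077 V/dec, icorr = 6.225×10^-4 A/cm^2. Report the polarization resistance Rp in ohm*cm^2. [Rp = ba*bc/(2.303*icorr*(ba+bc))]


Apply the Stern-Geary equation: Rp = ba*bc / (2.303*icorr*(ba+bc))
ba*bc = 0.119*0.077 = 0.009163
ba+bc = 0.196; 2.303*icorr*(ba+bc) = 2.303*6.225×10^-4*0.196 = 2.8098903×10^-4
Rp = 0.009163 / 2.8098903×10^-4 = 32.6 ohm*cm^2

32.6 ohm*cm^2


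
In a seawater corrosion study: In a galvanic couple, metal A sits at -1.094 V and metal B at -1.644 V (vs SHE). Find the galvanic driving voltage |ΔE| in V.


Driving voltage is the absolute potential difference.
|ΔE| = |-1.094 − (-1.644)| = 0.55 V

0.55 V


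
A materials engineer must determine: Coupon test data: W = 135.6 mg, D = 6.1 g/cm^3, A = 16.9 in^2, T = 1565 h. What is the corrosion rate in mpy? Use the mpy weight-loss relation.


Apply the mpy weight-loss relation: CR = 534 * W / (D * A * T)
Numerator: 534 * 135.6 = 72410.4
Denominator: 6.1 * 16.9 * 1565 = 161335.85
CR = 72410.4 / 161335.85 = 0.44882 mpy

0.44882 mpy


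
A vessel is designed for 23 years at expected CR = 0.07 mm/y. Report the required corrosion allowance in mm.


Corrosion allowance = CR × design life
CA = 0.07 * 23 = 1.61 mm

1.61 mm


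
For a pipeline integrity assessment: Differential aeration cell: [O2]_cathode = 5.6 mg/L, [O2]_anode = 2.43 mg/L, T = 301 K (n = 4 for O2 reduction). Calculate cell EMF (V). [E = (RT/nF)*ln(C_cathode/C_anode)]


Apply the Nernst concentration-cell relation: E = (RT/nF)*ln(C_cathode/C_anode)
RT/nF = 8.314*301/(4*96485) = 0.0064842 V
ln(5.6/2.43) = 0.83488
E = 0.0064842 * 0.83488 = 0.00541 V

0.00541 V


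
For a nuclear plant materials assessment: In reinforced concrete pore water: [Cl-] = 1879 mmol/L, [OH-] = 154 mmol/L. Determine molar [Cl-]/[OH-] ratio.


Threshold parameter = [Cl-] / [OH-] (molar basis; both in mmol/L, so units cancel)
Ratio = 1879 / 154 = 12.2

12.2


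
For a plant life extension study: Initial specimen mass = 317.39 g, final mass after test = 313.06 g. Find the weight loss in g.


Weight loss = initial − final
WL = 317.39 − 313.06 = 4.33 g

4.33 g


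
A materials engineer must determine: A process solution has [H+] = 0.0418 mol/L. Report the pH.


pH = −log10[H+]
pH = −log10(0.0418) = 1.38

1.38


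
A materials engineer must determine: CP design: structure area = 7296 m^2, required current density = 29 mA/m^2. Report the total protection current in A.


I = area * current density, then convert mA → A (÷1000)
I = 7296 * 29 / 1000 = 211.58 A

211.58 A


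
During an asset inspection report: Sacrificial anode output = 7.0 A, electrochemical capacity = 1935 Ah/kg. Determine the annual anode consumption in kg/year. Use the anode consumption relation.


Annual consumption = current * hours per year / capacity
Rate = 7.0 * 8760 / 1935 = 31.7 kg/year

31.7 kg/year


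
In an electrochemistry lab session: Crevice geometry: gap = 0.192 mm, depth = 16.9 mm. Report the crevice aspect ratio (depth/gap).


Aspect ratio = depth / gap
Ratio = 16.9 / 0.192 = 88.0

88.0


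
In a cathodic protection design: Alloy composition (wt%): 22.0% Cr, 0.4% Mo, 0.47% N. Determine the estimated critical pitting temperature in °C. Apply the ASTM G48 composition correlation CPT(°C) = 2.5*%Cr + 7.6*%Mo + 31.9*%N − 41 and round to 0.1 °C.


Apply the ASTM G48 empirical CPT estimate: CPT(°C) = 2.5*%Cr + 7.6*%Mo + 31.9*%N − 41
2.5*22.0 = 55; 7.6*0.4 = 3.04; 31.9*0.47 = 14.993
CPT = 55 + 3.04 + 14.993 − 41 = 32.033 °C
Rounded to 0.1 °C: CPT ≈ 32.0 °C

32.0 °C


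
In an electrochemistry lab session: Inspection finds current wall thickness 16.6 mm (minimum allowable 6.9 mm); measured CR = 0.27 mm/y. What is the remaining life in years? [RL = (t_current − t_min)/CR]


Apply the remaining-life relation: RL = (t_current − t_min) / CR
RL = (16.6 − 6.9) / 0.27 = 9.7 / 0.27 = 35.9 years

35.9 years


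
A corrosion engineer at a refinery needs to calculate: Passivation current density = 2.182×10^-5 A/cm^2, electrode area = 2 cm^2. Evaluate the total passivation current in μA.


I = i_pass * A, then convert A → μA (×10^6)
I = 2.182×10^-5 * 2 * 10^6 = 43.64 μA

43.64 μA


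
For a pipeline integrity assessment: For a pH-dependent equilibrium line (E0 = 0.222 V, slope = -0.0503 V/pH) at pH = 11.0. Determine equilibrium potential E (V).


Apply the Pourbaix line equation: E = E0 + slope*pH
E = 0.222 + (-0.0503)*11.0 = 0.222 + (-0.5533) = -0.3313 V
Rounded to 3 decimal places: E = -0.331 V

-0.331 V


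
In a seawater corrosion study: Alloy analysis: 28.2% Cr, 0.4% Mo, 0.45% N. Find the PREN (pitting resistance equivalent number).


Apply the PREN formula: PREN = Cr + 3.3*Mo + 16*N
PREN = 28.2 + 3.3*0.4 + 16*0.45
PREN = 28.2 + 1.32 + 7.2 = 36.72

36.72


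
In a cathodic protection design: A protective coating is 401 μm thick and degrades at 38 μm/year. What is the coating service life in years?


Service life = thickness / degradation rate
Life = 401 / 38 = 10.6 years

10.6 years


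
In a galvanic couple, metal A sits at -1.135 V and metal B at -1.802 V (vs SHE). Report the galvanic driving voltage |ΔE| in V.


Driving voltage is the absolute potential difference.
|ΔE| = |-1.135 − (-1.802)| = 0.667 V

0.667 V


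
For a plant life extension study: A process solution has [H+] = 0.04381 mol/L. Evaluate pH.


pH = −log10[H+]
pH = −log10(0.04381) = 1.36

1.36


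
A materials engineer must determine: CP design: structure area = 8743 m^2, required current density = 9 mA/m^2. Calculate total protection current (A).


I = area * current density, then convert mA → A (÷1000)
I = 8743 * 9 / 1000 = 78.69 A

78.69 A


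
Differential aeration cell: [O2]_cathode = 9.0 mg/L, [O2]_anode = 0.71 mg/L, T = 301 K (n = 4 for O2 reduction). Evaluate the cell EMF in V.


Apply the Nernst concentration-cell relation: E = (RT/nF)*ln(C_cathode/C_anode)
RT/nF = 8.314*301/(4*96485) = 0.0064842 V
ln(9.0/0.71) = 2.53971
E = 0.0064842 * 2.53971 = 0.01647 V

0.01647 V


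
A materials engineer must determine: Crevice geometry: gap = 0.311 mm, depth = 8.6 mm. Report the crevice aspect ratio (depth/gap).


Aspect ratio = depth / gap
Ratio = 8.6 / 0.311 = 27.7

27.7


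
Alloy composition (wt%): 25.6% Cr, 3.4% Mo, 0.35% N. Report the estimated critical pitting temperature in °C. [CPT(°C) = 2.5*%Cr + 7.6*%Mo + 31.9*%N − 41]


Apply the ASTM G48 empirical CPT estimate: CPT(°C) = 2.5*%Cr + 7.6*%Mo + 31.9*%N − 41
2.5*25.6 = 64; 7.6*3.4 = 25.84; 31.9*0.35 = 11.165
CPT = 64 + 25.84 + 11.165 − 41 = 60.005 °C
Rounded to 0.1 °C: CPT ≈ 60.0 °C

60.0 °C


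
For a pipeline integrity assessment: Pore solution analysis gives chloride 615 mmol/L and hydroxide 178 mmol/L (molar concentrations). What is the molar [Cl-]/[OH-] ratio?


Threshold parameter = [Cl-] / [OH-] (molar basis; both in mmol/L, so units cancel)
Ratio = 615 / 178 = 3.46

3.46


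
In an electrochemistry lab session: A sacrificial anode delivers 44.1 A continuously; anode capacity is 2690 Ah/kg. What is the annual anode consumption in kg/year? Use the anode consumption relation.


Annual consumption = current * hours per year / capacity
Rate = 44.1 * 8760 / 2690 = 143.6 kg/year

143.6 kg/year


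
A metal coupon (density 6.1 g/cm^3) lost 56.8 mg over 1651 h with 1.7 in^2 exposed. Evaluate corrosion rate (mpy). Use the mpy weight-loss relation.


Apply the mpy weight-loss relation: CR = 534 * W / (D * A * T)
Numerator: 534 * 56.8 = 30331.2
Denominator: 6.1 * 1.7 * 1651 = 17120.87
CR = 30331.2 / 17120.87 = 1.77159 mpy

1.77159 mpy


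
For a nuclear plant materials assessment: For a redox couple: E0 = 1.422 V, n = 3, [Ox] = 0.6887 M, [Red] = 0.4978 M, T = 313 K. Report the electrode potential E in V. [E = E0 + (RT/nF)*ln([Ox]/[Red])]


Apply the Nernst equation: E = E0 + (RT/nF)*ln([Ox]/[Red])
Step 1: RT/nF = 8.314*313/(3*96485) = 0.00899028 V
Step 2: [Ox]/[Red] = 0.6887/0.4978 = 1.383487
Step 3: ln(1.383487) = 0.324607
Step 4: correction = 0.00899028 * 0.324607 = 0.003 V
E = 1.422 + 0.003 = 1.425 V

1.425 V


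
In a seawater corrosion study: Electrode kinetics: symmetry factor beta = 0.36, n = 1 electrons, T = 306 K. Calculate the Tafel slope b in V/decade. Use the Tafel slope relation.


Apply the Tafel slope relation: b = 2.303*R*T/(beta*n*F)
Numerator: 2.303 * 8.314 * 306 = 5859.03
Denominator: 0.36 * 1 * 96485 = 34734.6
b = 5859.03 / 34734.6 = 0.1687 V/decade

0.1687 V/decade


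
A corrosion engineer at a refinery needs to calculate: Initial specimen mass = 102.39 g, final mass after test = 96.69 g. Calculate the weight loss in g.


Weight loss = initial − final
WL = 102.39 − 96.69 = 5.7 g

5.7 g


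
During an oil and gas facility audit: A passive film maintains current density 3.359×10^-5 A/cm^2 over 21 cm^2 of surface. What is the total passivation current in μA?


I = i_pass * A, then convert A → μA (×10^6)
I = 3.359×10^-5 * 21 * 10^6 = 705.39 μA

705.39 μA


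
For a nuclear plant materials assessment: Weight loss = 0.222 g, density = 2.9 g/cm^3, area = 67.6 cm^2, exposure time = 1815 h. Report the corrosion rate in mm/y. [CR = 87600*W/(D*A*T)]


Apply the mm/y weight-loss relation: CR = 87600 * W / (D * A * T)
Numerator: 87600 * 0.222 = 19447.2
Denominator: 2.9 * 67.6 * 1815 = 355812.6
CR = 19447.2 / 355812.6 = 0.05466 mm/y

0.05466 mm/y


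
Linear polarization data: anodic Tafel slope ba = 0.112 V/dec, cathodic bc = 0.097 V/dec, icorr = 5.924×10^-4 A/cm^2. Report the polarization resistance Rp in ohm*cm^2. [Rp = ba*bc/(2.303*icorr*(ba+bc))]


Apply the Stern-Geary equation: Rp = ba*bc / (2.303*icorr*(ba+bc))
ba*bc = 0.112*0.097 = 0.010864
ba+bc = 0.209; 2.303*icorr*(ba+bc) = 2.303*5.924×10^-4*0.209 = 2.8513811×10^-4
Rp = 0.010864 / 2.8513811×10^-4 = 38.1 ohm*cm^2

38.1 ohm*cm^2


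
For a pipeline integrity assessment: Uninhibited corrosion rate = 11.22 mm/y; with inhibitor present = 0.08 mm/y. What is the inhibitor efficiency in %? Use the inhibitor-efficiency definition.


Apply the inhibitor-efficiency definition: IE = (CR_blank − CR_inh)/CR_blank × 100
IE = (11.22 − 0.08) / 11.22 × 100
IE = 11.14 / 11.22 × 100 = 99.3 %

99.3 %


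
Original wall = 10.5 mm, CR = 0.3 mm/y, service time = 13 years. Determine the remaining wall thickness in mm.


Remaining wall = original − CR × time
t = 10.5 − 0.3*13 = 10.5 − 3.9 = 6.6 mm

6.6 mm


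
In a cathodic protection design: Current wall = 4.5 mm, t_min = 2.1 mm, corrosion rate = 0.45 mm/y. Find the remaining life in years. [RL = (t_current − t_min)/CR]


Apply the remaining-life relation: RL = (t_current − t_min) / CR
RL = (4.5 − 2.1) / 0.45 = 2.4 / 0.45 = 5.3 years

5.3 years


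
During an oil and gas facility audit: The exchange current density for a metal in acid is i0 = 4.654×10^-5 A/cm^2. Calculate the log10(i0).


i0 = 4.654×10^-5 A/cm^2
log10(i0) = -4.332

-4.332


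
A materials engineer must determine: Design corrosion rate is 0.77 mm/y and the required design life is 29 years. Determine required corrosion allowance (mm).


Corrosion allowance = CR × design life
CA = 0.77 * 29 = 22.33 mm

22.33 mm


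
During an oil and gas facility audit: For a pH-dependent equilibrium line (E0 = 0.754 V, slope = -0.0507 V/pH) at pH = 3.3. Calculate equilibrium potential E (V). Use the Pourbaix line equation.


Apply the Pourbaix line equation: E = E0 + slope*pH
E = 0.754 + (-0.0507)*3.3 = 0.754 + (-0.16731) = 0.58669 V
Rounded to 3 decimal places: E = 0.587 V

0.587 V


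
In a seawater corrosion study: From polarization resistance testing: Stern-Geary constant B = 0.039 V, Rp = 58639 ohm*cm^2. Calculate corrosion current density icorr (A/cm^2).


Apply the Stern-Geary relation: icorr = B / Rp
icorr = 0.039 / 58639 = 6.651×10^-7 A/cm^2

6.651×10^-7 A/cm^2


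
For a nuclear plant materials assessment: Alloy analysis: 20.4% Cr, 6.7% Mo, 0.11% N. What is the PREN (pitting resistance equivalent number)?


Apply the PREN formula: PREN = Cr + 3.3*Mo + 16*N
PREN = 20.4 + 3.3*6.7 + 16*0.11
PREN = 20.4 + 22.11 + 1.76 = 44.27

44.27


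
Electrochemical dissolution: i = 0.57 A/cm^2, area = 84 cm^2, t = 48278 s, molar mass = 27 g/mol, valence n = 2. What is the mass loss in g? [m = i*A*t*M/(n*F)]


Apply Faraday's law: m = i*A*t*M / (n*F)
Total charge passed Q = i*A*t = 0.57*84*48278 = 2311550.64 C
m = Q*M/(n*F) = 2311550.64*27/(2*96485) = 323.4278 g

323.4278 g


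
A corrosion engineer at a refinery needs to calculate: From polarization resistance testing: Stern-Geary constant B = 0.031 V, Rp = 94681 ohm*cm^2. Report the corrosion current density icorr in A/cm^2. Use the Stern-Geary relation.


Apply the Stern-Geary relation: icorr = B / Rp
icorr = 0.031 / 94681 = 3.274×10^-7 A/cm^2

3.274×10^-7 A/cm^2


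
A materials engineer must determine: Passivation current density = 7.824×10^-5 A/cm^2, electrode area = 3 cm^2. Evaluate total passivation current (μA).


I = i_pass * A, then convert A → μA (×10^6)
I = 7.824×10^-5 * 3 * 10^6 = 234.72 μA

234.72 μA


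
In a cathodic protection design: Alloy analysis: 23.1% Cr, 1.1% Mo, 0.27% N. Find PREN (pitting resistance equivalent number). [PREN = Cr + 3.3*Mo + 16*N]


Apply the PREN formula: PREN = Cr + 3.3*Mo + 16*N
PREN = 23.1 + 3.3*1.1 + 16*0.27
PREN = 23.1 + 3.63 + 4.32 = 31.05

31.05


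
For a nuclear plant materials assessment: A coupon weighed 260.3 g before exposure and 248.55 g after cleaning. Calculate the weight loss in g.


Weight loss = initial − final
WL = 260.3 − 248.55 = 11.75 g

11.75 g


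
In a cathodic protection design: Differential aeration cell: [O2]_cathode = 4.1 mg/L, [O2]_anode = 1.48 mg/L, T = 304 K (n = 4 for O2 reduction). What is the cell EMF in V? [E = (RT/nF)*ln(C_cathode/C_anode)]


Apply the Nernst concentration-cell relation: E = (RT/nF)*ln(C_cathode/C_anode)
RT/nF = 8.314*304/(4*96485) = 0.00654883 V
ln(4.1/1.48) = 1.01894
E = 0.00654883 * 1.01894 = 0.00667 V

0.00667 V


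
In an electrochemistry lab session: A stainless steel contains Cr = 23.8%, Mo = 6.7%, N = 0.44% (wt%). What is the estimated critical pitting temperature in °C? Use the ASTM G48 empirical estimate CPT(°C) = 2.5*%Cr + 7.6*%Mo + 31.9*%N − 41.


Apply the ASTM G48 empirical CPT estimate: CPT(°C) = 2.5*%Cr + 7.6*%Mo + 31.9*%N − 41
2.5*23.8 = 59.5; 7.6*6.7 = 50.92; 31.9*0.44 = 14.036
CPT = 59.5 + 50.92 + 14.036 − 41 = 83.456 °C
Rounded to 0.1 °C: CPT ≈ 83.5 °C

83.5 °C


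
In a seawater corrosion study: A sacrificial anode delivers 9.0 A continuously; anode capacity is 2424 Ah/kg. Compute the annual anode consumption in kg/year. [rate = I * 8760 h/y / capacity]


Annual consumption = current * hours per year / capacity
Rate = 9.0 * 8760 / 2424 = 32.5 kg/year

32.5 kg/year


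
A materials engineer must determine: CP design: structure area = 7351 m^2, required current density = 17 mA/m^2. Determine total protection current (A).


I = area * current density, then convert mA → A (÷1000)
I = 7351 * 17 / 1000 = 124.97 A

124.97 A


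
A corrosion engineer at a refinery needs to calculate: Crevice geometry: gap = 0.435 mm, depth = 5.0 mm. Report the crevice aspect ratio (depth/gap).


Aspect ratio = depth / gap
Ratio = 5.0 / 0.435 = 11.5

11.5


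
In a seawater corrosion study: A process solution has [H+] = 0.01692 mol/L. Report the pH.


pH = −log10[H+]
pH = −log10(0.01692) = 1.77

1.77


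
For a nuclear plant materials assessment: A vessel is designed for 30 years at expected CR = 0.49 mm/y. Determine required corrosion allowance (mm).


Corrosion allowance = CR × design life
CA = 0.49 * 30 = 14.7 mm

14.7 mm


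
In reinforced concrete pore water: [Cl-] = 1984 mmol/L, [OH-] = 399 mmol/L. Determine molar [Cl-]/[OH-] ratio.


Threshold parameter = [Cl-] / [OH-] (molar basis; both in mmol/L, so units cancel)
Ratio = 1984 / 399 = 4.97

4.97


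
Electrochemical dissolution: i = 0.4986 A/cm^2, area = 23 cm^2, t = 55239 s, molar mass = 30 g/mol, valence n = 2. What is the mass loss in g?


Apply Faraday's law: m = i*A*t*M / (n*F)
Total charge passed Q = i*A*t = 0.4986*23*55239 = 633469.8042 C
m = Q*M/(n*F) = 633469.8042*30/(2*96485) = 98.482 g

98.482 g


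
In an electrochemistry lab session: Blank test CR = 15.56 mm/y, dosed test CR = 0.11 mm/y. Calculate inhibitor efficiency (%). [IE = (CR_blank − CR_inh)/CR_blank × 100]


Apply the inhibitor-efficiency definition: IE = (CR_blank − CR_inh)/CR_blank × 100
IE = (15.56 − 0.11) / 15.56 × 100
IE = 15.45 / 15.56 × 100 = 99.3 %

99.3 %


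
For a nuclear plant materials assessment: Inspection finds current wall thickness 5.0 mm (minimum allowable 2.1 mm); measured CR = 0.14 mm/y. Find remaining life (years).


Apply the remaining-life relation: RL = (t_current − t_min) / CR
RL = (5.0 − 2.1) / 0.14 = 2.9 / 0.14 = 20.7 years

20.7 years


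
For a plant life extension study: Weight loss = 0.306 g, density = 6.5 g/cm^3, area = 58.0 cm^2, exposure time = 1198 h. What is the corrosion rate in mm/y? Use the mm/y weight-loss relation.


Apply the mm/y weight-loss relation: CR = 87600 * W / (D * A * T)
Numerator: 87600 * 0.306 = 26805.6
Denominator: 6.5 * 58.0 * 1198 = 451646.0
CR = 26805.6 / 451646.0 = 0.05935 mm/y

0.05935 mm/y


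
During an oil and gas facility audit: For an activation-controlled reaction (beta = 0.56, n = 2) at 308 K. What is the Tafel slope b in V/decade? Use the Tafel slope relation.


Apply the Tafel slope relation: b = 2.303*R*T/(beta*n*F)
Numerator: 2.303 * 8.314 * 308 = 5897.32
Denominator: 0.56 * 2 * 96485 = 108063.2
b = 5897.32 / 108063.2 = 0.055 V/decade

0.055 V/decade


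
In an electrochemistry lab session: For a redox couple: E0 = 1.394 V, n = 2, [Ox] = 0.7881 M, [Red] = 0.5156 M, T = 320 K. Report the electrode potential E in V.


Apply the Nernst equation: E = E0 + (RT/nF)*ln([Ox]/[Red])
Step 1: RT/nF = 8.314*320/(2*96485) = 0.01378701 V
Step 2: [Ox]/[Red] = 0.7881/0.5156 = 1.52851
Step 3: ln(1.52851) = 0.424293
Step 4: correction = 0.01378701 * 0.424293 = 0.006 V
E = 1.394 + 0.006 = 1.4 V

1.4 V


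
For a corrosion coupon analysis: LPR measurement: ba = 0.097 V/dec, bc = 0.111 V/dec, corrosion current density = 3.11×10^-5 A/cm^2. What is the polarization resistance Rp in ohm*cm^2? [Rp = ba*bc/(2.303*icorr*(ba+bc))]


Apply the Stern-Geary equation: Rp = ba*bc / (2.303*icorr*(ba+bc))
ba*bc = 0.097*0.111 = 0.010767
ba+bc = 0.208; 2.303*icorr*(ba+bc) = 2.303*3.11×10^-5*0.208 = 1.4897646×10^-5
Rp = 0.010767 / 1.4897646×10^-5 = 722.7 ohm*cm^2

722.7 ohm*cm^2


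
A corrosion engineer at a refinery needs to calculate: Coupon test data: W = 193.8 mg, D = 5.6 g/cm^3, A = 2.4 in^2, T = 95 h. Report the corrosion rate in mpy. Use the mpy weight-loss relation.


Apply the mpy weight-loss relation: CR = 534 * W / (D * A * T)
Numerator: 534 * 193.8 = 103489.2
Denominator: 5.6 * 2.4 * 95 = 1276.8
CR = 103489.2 / 1276.8 = 81.05357 mpy

81.05357 mpy


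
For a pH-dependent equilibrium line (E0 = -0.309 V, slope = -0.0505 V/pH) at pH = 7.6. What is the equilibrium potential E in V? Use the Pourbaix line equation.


Apply the Pourbaix line equation: E = E0 + slope*pH
E = -0.309 + (-0.0505)*7.6 = -0.309 + (-0.3838) = -0.6928 V
Rounded to 3 decimal places: E = -0.693 V

-0.693 V


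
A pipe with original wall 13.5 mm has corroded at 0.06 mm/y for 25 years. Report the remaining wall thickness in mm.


Remaining wall = original − CR × time
t = 13.5 − 0.06*25 = 13.5 − 1.5 = 12.0 mm

12.0 mm


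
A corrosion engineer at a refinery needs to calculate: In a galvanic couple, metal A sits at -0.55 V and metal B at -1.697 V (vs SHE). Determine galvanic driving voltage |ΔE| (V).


Driving voltage is the absolute potential difference.
|ΔE| = |-0.55 − (-1.697)| = 1.147 V

1.147 V


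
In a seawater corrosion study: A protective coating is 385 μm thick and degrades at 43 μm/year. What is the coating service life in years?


Service life = thickness / degradation rate
Life = 385 / 43 = 9.0 years

9.0 years


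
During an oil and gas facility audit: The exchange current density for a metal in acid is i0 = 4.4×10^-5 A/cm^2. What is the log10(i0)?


i0 = 4.4×10^-5 A/cm^2
log10(i0) = -4.357

-4.357


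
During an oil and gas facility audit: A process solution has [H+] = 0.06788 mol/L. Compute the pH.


pH = −log10[H+]
pH = −log10(0.06788) = 1.17

1.17


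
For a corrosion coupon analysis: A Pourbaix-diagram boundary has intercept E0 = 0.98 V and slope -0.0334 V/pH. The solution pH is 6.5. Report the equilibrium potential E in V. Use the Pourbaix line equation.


Apply the Pourbaix line equation: E = E0 + slope*pH
E = 0.98 + (-0.0334)*6.5 = 0.98 + (-0.2171) = 0.7629 V
Rounded to 3 decimal places: E = 0.763 V

0.763 V


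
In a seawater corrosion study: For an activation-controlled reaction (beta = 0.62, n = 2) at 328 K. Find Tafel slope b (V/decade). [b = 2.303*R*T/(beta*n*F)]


Apply the Tafel slope relation: b = 2.303*R*T/(beta*n*F)
Numerator: 2.303 * 8.314 * 328 = 6280.26
Denominator: 0.62 * 2 * 96485 = 119641.4
b = 6280.26 / 119641.4 = 0.0525 V/decade

0.0525 V/decade


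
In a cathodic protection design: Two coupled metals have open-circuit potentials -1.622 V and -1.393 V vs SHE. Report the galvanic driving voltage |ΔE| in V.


Driving voltage is the absolute potential difference.
|ΔE| = |-1.622 − (-1.393)| = 0.229 V

0.229 V


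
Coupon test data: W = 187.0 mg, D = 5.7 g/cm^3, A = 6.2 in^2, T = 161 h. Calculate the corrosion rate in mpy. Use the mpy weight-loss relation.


Apply the mpy weight-loss relation: CR = 534 * W / (D * A * T)
Numerator: 534 * 187.0 = 99858.0
Denominator: 5.7 * 6.2 * 161 = 5689.74
CR = 99858.0 / 5689.74 = 17.5505 mpy

17.5505 mpy


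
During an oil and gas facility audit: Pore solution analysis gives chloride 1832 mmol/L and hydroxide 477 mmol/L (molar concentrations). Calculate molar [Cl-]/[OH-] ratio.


Threshold parameter = [Cl-] / [OH-] (molar basis; both in mmol/L, so units cancel)
Ratio = 1832 / 477 = 3.84

3.84


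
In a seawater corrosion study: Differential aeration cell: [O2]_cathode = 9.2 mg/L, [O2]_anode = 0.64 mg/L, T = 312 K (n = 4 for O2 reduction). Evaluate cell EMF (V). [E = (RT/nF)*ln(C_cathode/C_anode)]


Apply the Nernst concentration-cell relation: E = (RT/nF)*ln(C_cathode/C_anode)
RT/nF = 8.314*312/(4*96485) = 0.00672117 V
ln(9.2/0.64) = 2.66549
E = 0.00672117 * 2.66549 = 0.01792 V

0.01792 V


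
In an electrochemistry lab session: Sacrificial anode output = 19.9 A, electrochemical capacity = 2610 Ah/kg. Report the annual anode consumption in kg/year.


Annual consumption = current * hours per year / capacity
Rate = 19.9 * 8760 / 2610 = 66.8 kg/year

66.8 kg/year


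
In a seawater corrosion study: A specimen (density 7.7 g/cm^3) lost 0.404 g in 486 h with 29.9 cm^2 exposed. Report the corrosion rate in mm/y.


Apply the mm/y weight-loss relation: CR = 87600 * W / (D * A * T)
Numerator: 87600 * 0.404 = 35390.4
Denominator: 7.7 * 29.9 * 486 = 111891.78
CR = 35390.4 / 111891.78 = 0.316291 mm/y

0.316291 mm/y


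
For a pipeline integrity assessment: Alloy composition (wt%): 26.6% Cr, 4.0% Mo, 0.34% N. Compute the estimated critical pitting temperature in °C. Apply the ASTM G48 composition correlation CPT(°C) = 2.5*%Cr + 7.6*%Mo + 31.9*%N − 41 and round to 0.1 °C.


Apply the ASTM G48 empirical CPT estimate: CPT(°C) = 2.5*%Cr + 7.6*%Mo + 31.9*%N − 41
2.5*26.6 = 66.5; 7.6*4.0 = 30.4; 31.9*0.34 = 10.846
CPT = 66.5 + 30.4 + 10.846 − 41 = 66.746 °C
Rounded to 0.1 °C: CPT ≈ 66.7 °C

66.7 °C


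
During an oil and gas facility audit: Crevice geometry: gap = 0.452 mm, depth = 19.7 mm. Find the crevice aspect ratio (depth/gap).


Aspect ratio = depth / gap
Ratio = 19.7 / 0.452 = 43.6

43.6


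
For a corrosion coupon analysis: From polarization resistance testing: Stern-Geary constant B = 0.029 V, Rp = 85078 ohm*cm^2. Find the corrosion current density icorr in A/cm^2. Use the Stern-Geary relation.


Apply the Stern-Geary relation: icorr = B / Rp
icorr = 0.029 / 85078 = 3.409×10^-7 A/cm^2

3.409×10^-7 A/cm^2


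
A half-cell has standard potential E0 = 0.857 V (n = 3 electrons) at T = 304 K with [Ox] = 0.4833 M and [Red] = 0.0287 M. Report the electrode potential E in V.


Apply the Nernst equation: E = E0 + (RT/nF)*ln([Ox]/[Red])
Step 1: RT/nF = 8.314*304/(3*96485) = 0.00873178 V
Step 2: [Ox]/[Red] = 0.4833/0.0287 = 16.839721
Step 3: ln(16.839721) = 2.82374
Step 4: correction = 0.00873178 * 2.82374 = 0.0247 V
E = 0.857 + 0.0247 = 0.8817 V

0.8817 V


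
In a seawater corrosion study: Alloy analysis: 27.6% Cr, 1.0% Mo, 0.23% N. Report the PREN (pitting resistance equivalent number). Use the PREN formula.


Apply the PREN formula: PREN = Cr + 3.3*Mo + 16*N
PREN = 27.6 + 3.3*1.0 + 16*0.23
PREN = 27.6 + 3.3 + 3.68 = 34.58

34.58


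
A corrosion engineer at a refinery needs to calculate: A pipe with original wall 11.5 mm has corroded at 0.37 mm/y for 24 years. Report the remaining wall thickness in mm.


Remaining wall = original − CR × time
t = 11.5 − 0.37*24 = 11.5 − 8.88 = 2.62 mm

2.62 mm


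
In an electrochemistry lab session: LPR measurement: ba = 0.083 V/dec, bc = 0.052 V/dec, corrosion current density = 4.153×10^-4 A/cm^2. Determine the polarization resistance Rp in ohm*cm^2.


Apply the Stern-Geary equation: Rp = ba*bc / (2.303*icorr*(ba+bc))
ba*bc = 0.083*0.052 = 0.004316
ba+bc = 0.135; 2.303*icorr*(ba+bc) = 2.303*4.153×10^-4*0.135 = 1.2911885×10^-4
Rp = 0.004316 / 1.2911885×10^-4 = 33.43 ohm*cm^2

33.43 ohm*cm^2


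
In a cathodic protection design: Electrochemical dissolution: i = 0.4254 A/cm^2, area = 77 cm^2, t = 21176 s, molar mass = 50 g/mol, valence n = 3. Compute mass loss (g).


Apply Faraday's law: m = i*A*t*M / (n*F)
Total charge passed Q = i*A*t = 0.4254*77*21176 = 693636.8208 C
m = Q*M/(n*F) = 693636.8208*50/(3*96485) = 119.818 g

119.818 g


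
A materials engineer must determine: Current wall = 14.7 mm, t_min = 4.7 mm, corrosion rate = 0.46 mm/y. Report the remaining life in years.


Apply the remaining-life relation: RL = (t_current − t_min) / CR
RL = (14.7 − 4.7) / 0.46 = 10.0 / 0.46 = 21.7 years

21.7 years


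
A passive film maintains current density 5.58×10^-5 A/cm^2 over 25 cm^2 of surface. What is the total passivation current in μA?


I = i_pass * A, then convert A → μA (×10^6)
I = 5.58×10^-5 * 25 * 10^6 = 1395.0 μA

1395.0 μA


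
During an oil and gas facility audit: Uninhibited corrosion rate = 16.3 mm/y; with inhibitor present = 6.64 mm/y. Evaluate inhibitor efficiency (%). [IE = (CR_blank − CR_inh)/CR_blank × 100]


Apply the inhibitor-efficiency definition: IE = (CR_blank − CR_inh)/CR_blank × 100
IE = (16.3 − 6.64) / 16.3 × 100
IE = 9.66 / 16.3 × 100 = 59.3 %

59.3 %


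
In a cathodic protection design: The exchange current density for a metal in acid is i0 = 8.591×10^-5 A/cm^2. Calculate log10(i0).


i0 = 8.591×10^-5 A/cm^2
log10(i0) = -4.066

-4.066


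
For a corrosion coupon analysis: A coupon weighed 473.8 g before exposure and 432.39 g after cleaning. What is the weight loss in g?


Weight loss = initial − final
WL = 473.8 − 432.39 = 41.41 g

41.41 g


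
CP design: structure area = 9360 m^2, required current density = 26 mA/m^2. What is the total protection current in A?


I = area * current density, then convert mA → A (÷1000)
I = 9360 * 26 / 1000 = 243.36 A

243.36 A


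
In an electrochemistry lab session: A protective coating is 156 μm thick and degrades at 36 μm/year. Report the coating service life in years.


Service life = thickness / degradation rate
Life = 156 / 36 = 4.3 years

4.3 years


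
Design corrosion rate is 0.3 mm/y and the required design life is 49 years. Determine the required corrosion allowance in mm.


Corrosion allowance = CR × design life
CA = 0.3 * 49 = 14.7 mm

14.7 mm


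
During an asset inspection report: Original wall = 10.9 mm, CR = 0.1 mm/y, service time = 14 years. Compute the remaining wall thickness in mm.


Remaining wall = original − CR × time
t = 10.9 − 0.1*14 = 10.9 − 1.4 = 9.5 mm

9.5 mm


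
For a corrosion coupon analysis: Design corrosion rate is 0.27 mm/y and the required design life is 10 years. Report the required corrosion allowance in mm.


Corrosion allowance = CR × design life
CA = 0.27 * 10 = 2.7 mm

2.7 mm


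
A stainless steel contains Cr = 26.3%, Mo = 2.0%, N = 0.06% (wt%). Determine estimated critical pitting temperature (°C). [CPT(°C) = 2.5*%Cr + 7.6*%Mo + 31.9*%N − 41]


Apply the ASTM G48 empirical CPT estimate: CPT(°C) = 2.5*%Cr + 7.6*%Mo + 31.9*%N − 41
2.5*26.3 = 65.75; 7.6*2.0 = 15.2; 31.9*0.06 = 1.914
CPT = 65.75 + 15.2 + 1.914 − 41 = 41.864 °C
Rounded to 0.1 °C: CPT ≈ 41.9 °C

41.9 °C


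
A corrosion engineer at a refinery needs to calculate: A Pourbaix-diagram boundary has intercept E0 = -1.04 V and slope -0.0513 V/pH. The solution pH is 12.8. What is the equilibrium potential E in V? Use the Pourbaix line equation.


Apply the Pourbaix line equation: E = E0 + slope*pH
E = -1.04 + (-0.0513)*12.8 = -1.04 + (-0.65664) = -1.69664 V
Rounded to 4 decimal places: E = -1.6966 V

-1.6966 V


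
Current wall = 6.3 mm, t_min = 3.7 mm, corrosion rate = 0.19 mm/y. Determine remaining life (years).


Apply the remaining-life relation: RL = (t_current − t_min) / CR
RL = (6.3 − 3.7) / 0.19 = 2.6 / 0.19 = 13.7 years

13.7 years


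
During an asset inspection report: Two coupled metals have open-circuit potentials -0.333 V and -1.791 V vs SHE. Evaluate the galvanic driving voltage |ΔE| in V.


Driving voltage is the absolute potential difference.
|ΔE| = |-0.333 − (-1.791)| = 1.458 V

1.458 V


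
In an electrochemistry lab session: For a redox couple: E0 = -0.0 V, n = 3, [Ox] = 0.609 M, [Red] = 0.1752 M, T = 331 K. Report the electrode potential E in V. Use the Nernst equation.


Apply the Nernst equation: E = E0 + (RT/nF)*ln([Ox]/[Red])
Step 1: RT/nF = 8.314*331/(3*96485) = 0.00950729 V
Step 2: [Ox]/[Red] = 0.609/0.1752 = 3.476027
Step 3: ln(3.476027) = 1.24589
Step 4: correction = 0.00950729 * 1.24589 = 0.0118 V
E = -0.0 + 0.0118 = 0.0118 V

0.0118 V


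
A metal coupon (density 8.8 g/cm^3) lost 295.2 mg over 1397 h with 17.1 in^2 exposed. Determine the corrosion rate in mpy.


Apply the mpy weight-loss relation: CR = 534 * W / (D * A * T)
Numerator: 534 * 295.2 = 157636.8
Denominator: 8.8 * 17.1 * 1397 = 210220.56
CR = 157636.8 / 210220.56 = 0.7499 mpy

0.7499 mpy
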